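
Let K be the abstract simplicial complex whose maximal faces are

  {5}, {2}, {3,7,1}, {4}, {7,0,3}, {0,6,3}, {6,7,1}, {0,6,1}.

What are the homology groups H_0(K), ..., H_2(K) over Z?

Fix the vertex order 0 < 1 < 2 < 3 < 4 < 5 < 6 < 7 and write every simplex with vertices in increasing order. Then dim K = 2 and the simplices of K are:

  0-simplices (8): [0], [1], [2], [3], [4], [5], [6], [7]
  1-simplices (10): [0,1], [0,3], [0,6], [0,7], [1,3], [1,6], [1,7], [3,6], [3,7], [6,7]
  2-simplices (5): [0,1,6], [0,3,6], [0,3,7], [1,3,7], [1,6,7]

so the chain groups are C_0 ≅ Z^8, C_1 ≅ Z^10, C_2 ≅ Z^5.

The boundary map ∂_1: C_1 → C_0 sends each edge [p,q] (with p < q) to q − p.
The 8×10 boundary matrix has rank 4 and Smith normal form diag(1,1,1,1).

∂_2: C_2 → C_1 sends each 2-simplex [p,q,r] to [q,r] − [p,r] + [p,q]. For instance
  ∂[0,3,7] = [3,7] − [0,7] + [0,3],
  ∂[0,3,6] = [3,6] − [0,6] + [0,3].
The resulting 10×5 matrix has rank 5, and its Smith normal form has invariant factors (1,1,1,1,1).

Now H_k = ker ∂_k / im ∂_{k+1}, so:

  H_0: rank C_0 − rank ∂_1 = 8 − 4 = 4, and the invariant factors of ∂_1 are all 1, so H_0 ≅ Z^4.
  H_1: rank ker ∂_1 − rank ∂_2 = (10 − 4) − 5 = 1, and the invariant factors of ∂_2 are all 1, so H_1 ≅ Z.
  H_2: rank ker ∂_2 − rank ∂_3 = (5 − 5) − 0 = 0, and there is no ∂_3, so H_2 ≅ 0.

As a check, the Euler characteristic is 8 − 10 + 5 = 3, which agrees with 4 − 1 + 0 = 3.

H_0 ≅ Z^4,  H_1 ≅ Z,  H_2 = 0.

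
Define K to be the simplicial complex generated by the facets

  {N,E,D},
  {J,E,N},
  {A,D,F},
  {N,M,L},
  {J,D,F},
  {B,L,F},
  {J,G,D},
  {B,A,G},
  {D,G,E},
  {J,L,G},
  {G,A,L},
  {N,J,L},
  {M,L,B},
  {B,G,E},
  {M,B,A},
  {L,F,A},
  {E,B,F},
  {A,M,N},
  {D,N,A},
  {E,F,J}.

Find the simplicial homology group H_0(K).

We work with the vertex ordering A < B < D < E < F < G < J < L < M < N. The simplices of K, each written with vertices in increasing order, are:

  0-simplices (10): A, B, D, E, F, G, J, L, M, N
  1-simplices (30): AB, AD, AF, AG, AL, AM, AN, BE, BF, BG, BL, BM, DE, DF, DG, DJ, DN, EF, EG, EJ, EN, FJ, FL, GJ, GL, JL, JN, LM, LN, MN
  2-simplices (20): ABG, ABM, ADF, ADN, AFL, AGL, AMN, BEF, BEG, BFL, BLM, DEG, DEN, DFJ, DGJ, EFJ, EJN, GJL, JLN, LMN

so the chain groups are C_0 ≅ Z^10, C_1 ≅ Z^30, C_2 ≅ Z^20.

∂_1: C_1 → C_0 maps an edge to its endpoints' difference, ∂[p,q] = q − p. For instance
  ∂FJ = J − F.
As a 10×30 matrix over Z this has rank 9, with invariant factors (1,1,1,1,1,1,1,1,1).

∂_2: C_2 → C_1 maps a triangle to the signed sum of its edges. For instance
  ∂BEF = EF − BF + BE,
  ∂AMN = MN − AN + AM.
This gives a 30×20 integer matrix of rank 20; reducing to Smith normal form yields diagonal entries (1,1,1,1,1,1,1,1,1,1,1,1,1,1,1,1,1,1,1,2).

Reading off H_k = ker ∂_k / im ∂_{k+1}:

  H_0: rank C_0 − rank ∂_1 = 10 − 9 = 1, and the invariant factors of ∂_1 are all 1, so H_0 ≅ Z.

H_0 = Z.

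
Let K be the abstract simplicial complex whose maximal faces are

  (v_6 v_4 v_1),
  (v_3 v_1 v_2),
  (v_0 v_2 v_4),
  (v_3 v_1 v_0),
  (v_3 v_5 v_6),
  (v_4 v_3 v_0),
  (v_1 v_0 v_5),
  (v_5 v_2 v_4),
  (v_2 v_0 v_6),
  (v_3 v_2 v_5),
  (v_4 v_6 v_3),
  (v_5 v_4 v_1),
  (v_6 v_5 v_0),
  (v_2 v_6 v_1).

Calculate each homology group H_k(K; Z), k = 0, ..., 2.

We work with the vertex ordering v_0 < v_1 < v_2 < v_3 < v_4 < v_5 < v_6. The simplices of K, each written with vertices in increasing order, are:

  0-simplices (7): [v_0], [v_1], [v_2], [v_3], [v_4], [v_5], [v_6]
  1-simplices (21): (21 of them)
  2-simplices (14): (14 of them)

giving chain groups C_0 ≅ Z^7, C_1 ≅ Z^21, C_2 ≅ Z^14.

The boundary map ∂_1: C_1 → C_0 sends each edge [p,q] (with p < q) to q − p. For instance
  ∂[v_5,v_6] = [v_6] − [v_5].
The resulting 7×21 matrix has rank 6, and its Smith normal form has invariant factors (1,1,1,1,1,1).

Boundary ∂_2: C_2 → C_1 maps a triangle to the signed sum of its edges. For instance
  ∂[v_1,v_4,v_6] = [v_4,v_6] − [v_1,v_6] + [v_1,v_4],
  ∂[v_3,v_5,v_6] = [v_5,v_6] − [v_3,v_6] + [v_3,v_5].
The 21×14 boundary matrix has rank 13 and Smith normal form diag(1,1,1,1,1,1,1,1,1,1,1,1,1).

From H_k ≅ ker(∂_k) / im(∂_{k+1}) we obtain:

  H_0: rank C_0 − rank ∂_1 = 7 − 6 = 1, and the invariant factors of ∂_1 are all 1, so H_0 = Z.
  H_1: rank ker ∂_1 − rank ∂_2 = (21 − 6) − 13 = 2, and the invariant factors of ∂_2 are all 1, so H_1 = Z^2.
  H_2: rank ker ∂_2 − rank ∂_3 = (14 − 13) − 0 = 1, and there is no ∂_3, so H_2 = Z.

As a check, the Euler characteristic is 7 − 21 + 14 = 0, which agrees with 1 − 2 + 1 = 0.
(K is a triangulation of the torus T^2.)

H_0 ≅ Z,  H_1 ≅ Z^2,  H_2 ≅ Z.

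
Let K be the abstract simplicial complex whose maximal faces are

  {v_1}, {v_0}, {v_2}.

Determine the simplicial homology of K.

Fix the vertex order v_0 < v_1 < v_2 and write every simplex with vertices in increasing order. Then dim K = 0 and the simplices of K are:

  0-simplices (3): [v_0], [v_1], [v_2]

so the chain groups are C_0 ≅ Z^3.

Now H_k = ker ∂_k / im ∂_{k+1}, so:

  H_0: rank C_0 − rank ∂_1 = 3 − 0 = 3, and there is no ∂_1, so H_0 = Z^3.

(K is a triangulation of a set of 3 points.)

H_0 ≅ Z^3.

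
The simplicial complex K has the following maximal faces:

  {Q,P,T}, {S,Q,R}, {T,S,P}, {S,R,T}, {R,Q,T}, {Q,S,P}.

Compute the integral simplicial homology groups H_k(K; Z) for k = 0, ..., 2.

H_0 ≅ Z,  H_1 = 0,  H_2 ≅ Z.

Fix the vertex order P < Q < R < S < T and write every simplex with vertices in increasing order. Then dim K = 2 and the simplices of K are:

  0-simplices (5): P, Q, R, S, T
  1-simplices (9): PQ, PS, PT, QR, QS, QT, RS, RT, ST
  2-simplices (6): PQS, PQT, PST, QRS, QRT, RST

Hence C_0 ≅ Z^5, C_1 ≅ Z^9, C_2 ≅ Z^6.

The boundary map ∂_1: C_1 → C_0 maps an edge to its endpoints' difference, ∂[p,q] = q − p. For instance
  ∂PQ = Q − P.
This gives a 5×9 integer matrix of rank 4; reducing to Smith normal form yields diagonal entries (1,1,1,1).

Boundary ∂_2: C_2 → C_1 maps a triangle to the signed sum of its edges. For instance
  ∂PQS = QS − PS + PQ,
  ∂PST = ST − PT + PS.
As a 9×6 matrix over Z this has rank 5, with invariant factors (1,1,1,1,1).

Now H_k = ker ∂_k / im ∂_{k+1}, so:

  H_0: rank C_0 − rank ∂_1 = 5 − 4 = 1, and the invariant factors of ∂_1 are all 1, so H_0 ≅ Z.
  H_1: rank ker ∂_1 − rank ∂_2 = (9 − 4) − 5 = 0, and the invariant factors of ∂_2 are all 1, so H_1 ≅ 0.
  H_2: rank ker ∂_2 − rank ∂_3 = (6 − 5) − 0 = 1, and there is no ∂_3, so H_2 ≅ Z.

(K is a triangulation of the 2-sphere S^2.)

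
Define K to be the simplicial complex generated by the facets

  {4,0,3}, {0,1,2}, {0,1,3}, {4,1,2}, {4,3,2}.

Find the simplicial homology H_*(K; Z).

Order the vertices as 0 < 1 < 2 < 3 < 4. Listing each simplex with vertices in this order, K has dimension 2 with simplices:

  0-simplices (5): [0], [1], [2], [3], [4]
  1-simplices (10): [0,1], [0,2], [0,3], [0,4], [1,2], [1,3], [1,4], [2,3], [2,4], [3,4]
  2-simplices (5): [0,1,2], [0,1,3], [0,3,4], [1,2,4], [2,3,4]

giving chain groups C_0 ≅ Z^5, C_1 ≅ Z^10, C_2 ≅ Z^5.

Boundary ∂_1: C_1 → C_0 is given by ∂[p,q] = [q] − [p]. For instance
  ∂[3,4] = [4] − [3].
As a 5×10 matrix over Z this has rank 4, with invariant factors (1,1,1,1).

∂_2: C_2 → C_1 maps a triangle to the signed sum of its edges. For instance
  ∂[0,1,3] = [1,3] − [0,3] + [0,1],
  ∂[2,3,4] = [3,4] − [2,4] + [2,3].
This gives a 10×5 integer matrix of rank 5; reducing to Smith normal form yields diagonal entries (1,1,1,1,1).

Computing H_k = (kernel of ∂_k) / (image of ∂_{k+1}):

  H_0: rank C_0 − rank ∂_1 = 5 − 4 = 1, and the invariant factors of ∂_1 are all 1, so H_0 = Z.
  H_1: rank ker ∂_1 − rank ∂_2 = (10 − 4) − 5 = 1, and the invariant factors of ∂_2 are all 1, so H_1 = Z.
  H_2: rank ker ∂_2 − rank ∂_3 = (5 − 5) − 0 = 0, and there is no ∂_3, so H_2 = 0.

H_0 = Z,  H_1 = Z,  H_2 = 0.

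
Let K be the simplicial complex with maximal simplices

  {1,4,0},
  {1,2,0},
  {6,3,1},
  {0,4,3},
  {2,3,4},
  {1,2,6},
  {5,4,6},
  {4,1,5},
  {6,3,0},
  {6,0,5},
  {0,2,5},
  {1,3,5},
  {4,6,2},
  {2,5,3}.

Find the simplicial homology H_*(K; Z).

H_0 ≅ Z,  H_1 ≅ Z^2,  H_2 ≅ Z.

Take the total order 0 < 1 < 2 < 3 < 4 < 5 < 6 on the vertex set. Then K (dimension 2) consists of the simplices:

  0-simplices (7): [0], [1], [2], [3], [4], [5], [6]
  1-simplices (21): [0,1], [0,2], [0,3], [0,4], [0,5], [0,6], [1,2], [1,3], [1,4], [1,5], [1,6], [2,3], [2,4], [2,5], [2,6], [3,4], [3,5], [3,6], [4,5], [4,6], [5,6]
  2-simplices (14): [0,1,2], [0,1,4], [0,2,5], [0,3,4], [0,3,6], [0,5,6], [1,2,6], [1,3,5], [1,3,6], [1,4,5], [2,3,4], [2,3,5], [2,4,6], [4,5,6]

so the chain groups are C_0 ≅ Z^7, C_1 ≅ Z^21, C_2 ≅ Z^14.

∂_1: C_1 → C_0 is given by ∂[p,q] = [q] − [p]. For instance
  ∂[4,6] = [6] − [4].
The resulting 7×21 matrix has rank 6, and its Smith normal form has invariant factors (1,1,1,1,1,1).

Boundary ∂_2: C_2 → C_1 acts by ∂[p,q,r] = [q,r] − [p,r] + [p,q]. For instance
  ∂[1,2,6] = [2,6] − [1,6] + [1,2],
  ∂[2,3,4] = [3,4] − [2,4] + [2,3].
As a 21×14 matrix over Z this has rank 13, with invariant factors (1,1,1,1,1,1,1,1,1,1,1,1,1).

Computing H_k = (kernel of ∂_k) / (image of ∂_{k+1}):

  H_0: rank C_0 − rank ∂_1 = 7 − 6 = 1, and the invariant factors of ∂_1 are all 1, so H_0 ≅ Z.
  H_1: rank ker ∂_1 − rank ∂_2 = (21 − 6) − 13 = 2, and the invariant factors of ∂_2 are all 1, so H_1 ≅ Z^2.
  H_2: rank ker ∂_2 − rank ∂_3 = (14 − 13) − 0 = 1, and there is no ∂_3, so H_2 ≅ Z.

(K is a triangulation of the torus T^2.)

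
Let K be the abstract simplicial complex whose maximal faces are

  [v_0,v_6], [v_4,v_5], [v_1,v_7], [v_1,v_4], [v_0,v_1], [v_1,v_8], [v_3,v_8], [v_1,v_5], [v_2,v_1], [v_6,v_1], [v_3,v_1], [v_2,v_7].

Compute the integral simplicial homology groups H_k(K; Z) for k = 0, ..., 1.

K has 9 vertices, 12 edges.
rank ∂_0 = 0, rank ∂_1 = 8 ⇒ b_0 = 9 − 0 − 8 = 1; all invariant factors of ∂_1 are 1 so no torsion. So H_0 ≅ Z.
rank ∂_1 = 8, rank ∂_2 = 0 ⇒ b_1 = 12 − 8 − 0 = 4. So H_1 ≅ Z^4.

H_0 ≅ Z,  H_1 ≅ Z^4.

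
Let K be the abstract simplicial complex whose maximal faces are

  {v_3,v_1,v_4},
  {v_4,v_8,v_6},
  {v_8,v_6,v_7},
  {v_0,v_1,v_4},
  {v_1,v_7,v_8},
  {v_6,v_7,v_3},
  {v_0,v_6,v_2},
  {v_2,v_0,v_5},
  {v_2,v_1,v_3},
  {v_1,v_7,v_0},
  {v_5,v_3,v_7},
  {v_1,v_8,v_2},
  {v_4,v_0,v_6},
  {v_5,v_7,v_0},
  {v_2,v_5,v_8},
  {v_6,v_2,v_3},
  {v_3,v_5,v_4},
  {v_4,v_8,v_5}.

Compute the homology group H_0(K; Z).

Take the total order v_0 < v_1 < v_2 < v_3 < v_4 < v_5 < v_6 < v_7 < v_8 on the vertex set. Then K (dimension 2) consists of the simplices:

  0-simplices (9): [v_0], [v_1], [v_2], [v_3], [v_4], [v_5], [v_6], [v_7], [v_8]
  1-simplices (27): (27 of them)
  2-simplices (18): (18 of them)

Hence C_0 ≅ Z^9, C_1 ≅ Z^27, C_2 ≅ Z^18.

∂_1: C_1 → C_0 is given by ∂[p,q] = [q] − [p]. For instance
  ∂[v_1,v_3] = [v_3] − [v_1].
The resulting 9×27 matrix has rank 8, and its Smith normal form has invariant factors (1,1,1,1,1,1,1,1).

Boundary ∂_2: C_2 → C_1 acts by ∂[p,q,r] = [q,r] − [p,r] + [p,q]. For instance
  ∂[v_3,v_5,v_7] = [v_5,v_7] − [v_3,v_7] + [v_3,v_5],
  ∂[v_0,v_4,v_6] = [v_4,v_6] − [v_0,v_6] + [v_0,v_4].
The resulting 27×18 matrix has rank 17, and its Smith normal form has invariant factors (1,1,1,1,1,1,1,1,1,1,1,1,1,1,1,1,1).

Computing H_k = (kernel of ∂_k) / (image of ∂_{k+1}):

  H_0: rank C_0 − rank ∂_1 = 9 − 8 = 1, and the invariant factors of ∂_1 are all 1, so H_0 ≅ Z.

H_0 = Z.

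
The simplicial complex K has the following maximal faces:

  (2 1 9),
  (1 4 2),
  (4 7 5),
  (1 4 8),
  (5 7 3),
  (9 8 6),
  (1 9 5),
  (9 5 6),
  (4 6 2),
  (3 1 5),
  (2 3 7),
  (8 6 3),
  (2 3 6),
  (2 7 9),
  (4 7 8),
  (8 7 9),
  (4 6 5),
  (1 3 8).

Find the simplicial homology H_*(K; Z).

We work with the vertex ordering 1 < 2 < 3 < 4 < 5 < 6 < 7 < 8 < 9. The simplices of K, each written with vertices in increasing order, are:

  0-simplices (9): [1], [2], [3], [4], [5], [6], [7], [8], [9]
  1-simplices (27): (27 of them)
  2-simplices (18): [1,2,4], [1,2,9], [1,3,5], [1,3,8], [1,4,8], [1,5,9], [2,3,6], [2,3,7], [2,4,6], [2,7,9], [3,5,7], [3,6,8], [4,5,6], [4,5,7], [4,7,8], [5,6,9], [6,8,9], [7,8,9]

so the chain groups are C_0 ≅ Z^9, C_1 ≅ Z^27, C_2 ≅ Z^18.

∂_1: C_1 → C_0 maps an edge to its endpoints' difference, ∂[p,q] = q − p.
The 9×27 boundary matrix has rank 8 and Smith normal form diag(1,1,1,1,1,1,1,1).

Boundary ∂_2: C_2 → C_1 sends each 2-simplex [p,q,r] to [q,r] − [p,r] + [p,q]. For instance
  ∂[1,5,9] = [5,9] − [1,9] + [1,5],
  ∂[1,2,9] = [2,9] − [1,9] + [1,2].
The resulting 27×18 matrix has rank 17, and its Smith normal form has invariant factors (1,1,1,1,1,1,1,1,1,1,1,1,1,1,1,1,1).

From H_k ≅ ker(∂_k) / im(∂_{k+1}) we obtain:

  H_0: rank C_0 − rank ∂_1 = 9 − 8 = 1, and the invariant factors of ∂_1 are all 1, so H_0 = Z.
  H_1: rank ker ∂_1 − rank ∂_2 = (27 − 8) − 17 = 2, and the invariant factors of ∂_2 are all 1, so H_1 = Z^2.
  H_2: rank ker ∂_2 − rank ∂_3 = (18 − 17) − 0 = 1, and there is no ∂_3, so H_2 = Z.

H_0 ≅ Z,  H_1 ≅ Z^2,  H_2 ≅ Z.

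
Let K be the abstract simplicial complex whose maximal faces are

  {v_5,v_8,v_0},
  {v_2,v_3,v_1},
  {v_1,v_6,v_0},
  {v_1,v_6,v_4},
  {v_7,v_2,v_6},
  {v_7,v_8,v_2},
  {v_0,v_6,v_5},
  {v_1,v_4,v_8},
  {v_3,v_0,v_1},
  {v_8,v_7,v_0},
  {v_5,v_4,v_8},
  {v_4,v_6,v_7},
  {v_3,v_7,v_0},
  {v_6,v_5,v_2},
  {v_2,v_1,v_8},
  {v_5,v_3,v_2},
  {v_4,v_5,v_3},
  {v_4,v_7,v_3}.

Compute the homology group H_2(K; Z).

We work with the vertex ordering v_0 < v_1 < v_2 < v_3 < v_4 < v_5 < v_6 < v_7 < v_8. The simplices of K, each written with vertices in increasing order, are:

  0-simplices (9): [v_0], [v_1], [v_2], [v_3], [v_4], [v_5], [v_6], [v_7], [v_8]
  1-simplices (27): (27 of them)
  2-simplices (18): (18 of them)

so the chain groups are C_0 ≅ Z^9, C_1 ≅ Z^27, C_2 ≅ Z^18.

The boundary map ∂_1: C_1 → C_0 maps an edge to its endpoints' difference, ∂[p,q] = q − p.
This gives a 9×27 integer matrix of rank 8; reducing to Smith normal form yields diagonal entries (1,1,1,1,1,1,1,1).

∂_2: C_2 → C_1 sends each 2-simplex [p,q,r] to [q,r] − [p,r] + [p,q]. For instance
  ∂[v_0,v_1,v_3] = [v_1,v_3] − [v_0,v_3] + [v_0,v_1],
  ∂[v_2,v_3,v_5] = [v_3,v_5] − [v_2,v_5] + [v_2,v_3].
The 27×18 boundary matrix has rank 17 and Smith normal form diag(1,1,1,1,1,1,1,1,1,1,1,1,1,1,1,1,1).

Now H_k = ker ∂_k / im ∂_{k+1}, so:

  H_2: rank ker ∂_2 − rank ∂_3 = (18 − 17) − 0 = 1, and there is no ∂_3, so H_2 ≅ Z.

H_2 = Z.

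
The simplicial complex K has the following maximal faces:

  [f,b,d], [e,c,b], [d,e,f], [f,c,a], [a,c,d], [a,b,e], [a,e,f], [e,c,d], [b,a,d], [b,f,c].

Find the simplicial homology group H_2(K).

H_2 = 0.

Take the total order a < b < c < d < e < f on the vertex set. Then K (dimension 2) consists of the simplices:

  0-simplices (6): a, b, c, d, e, f
  1-simplices (15): ab, ac, ad, ae, af, bc, bd, be, bf, cd, ce, cf, de, df, ef
  2-simplices (10): abd, abe, acd, acf, aef, bce, bcf, bdf, cde, def

so the chain groups are C_0 ≅ Z^6, C_1 ≅ Z^15, C_2 ≅ Z^10.

Boundary ∂_1: C_1 → C_0 maps an edge to its endpoints' difference, ∂[p,q] = q − p.
The resulting 6×15 matrix has rank 5, and its Smith normal form has invariant factors (1,1,1,1,1).

The boundary map ∂_2: C_2 → C_1 acts by ∂[p,q,r] = [q,r] − [p,r] + [p,q]. For instance
  ∂bce = ce − be + bc,
  ∂cde = de − ce + cd.
As a 15×10 matrix over Z this has rank 10, with invariant factors (1,1,1,1,1,1,1,1,1,2).

From H_k ≅ ker(∂_k) / im(∂_{k+1}) we obtain:

  H_2: rank ker ∂_2 − rank ∂_3 = (10 − 10) − 0 = 0, and there is no ∂_3, so H_2 = 0.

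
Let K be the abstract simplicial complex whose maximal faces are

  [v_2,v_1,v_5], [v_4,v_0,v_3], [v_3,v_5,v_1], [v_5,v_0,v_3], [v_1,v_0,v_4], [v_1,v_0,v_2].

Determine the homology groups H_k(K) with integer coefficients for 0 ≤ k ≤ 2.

Fix the vertex order v_0 < v_1 < v_2 < v_3 < v_4 < v_5 and write every simplex with vertices in increasing order. Then dim K = 2 and the simplices of K are:

  0-simplices (6): [v_0], [v_1], [v_2], [v_3], [v_4], [v_5]
  1-simplices (12): [v_0,v_1], [v_0,v_2], [v_0,v_3], [v_0,v_4], [v_0,v_5], [v_1,v_2], [v_1,v_3], [v_1,v_4], [v_1,v_5], [v_2,v_5], [v_3,v_4], [v_3,v_5]
  2-simplices (6): [v_0,v_1,v_2], [v_0,v_1,v_4], [v_0,v_3,v_4], [v_0,v_3,v_5], [v_1,v_2,v_5], [v_1,v_3,v_5]

so the chain groups are C_0 ≅ Z^6, C_1 ≅ Z^12, C_2 ≅ Z^6.

Boundary ∂_1: C_1 → C_0 sends each edge [p,q] (with p < q) to q − p. For instance
  ∂[v_1,v_3] = [v_3] − [v_1].
The resulting 6×12 matrix has rank 5, and its Smith normal form has invariant factors (1,1,1,1,1).

∂_2: C_2 → C_1 maps a triangle to the signed sum of its edges. For instance
  ∂[v_1,v_2,v_5] = [v_2,v_5] − [v_1,v_5] + [v_1,v_2],
  ∂[v_0,v_1,v_2] = [v_1,v_2] − [v_0,v_2] + [v_0,v_1].
As a 12×6 matrix over Z this has rank 6, with invariant factors (1,1,1,1,1,1).

Computing H_k = (kernel of ∂_k) / (image of ∂_{k+1}):

  H_0: rank C_0 − rank ∂_1 = 6 − 5 = 1, and the invariant factors of ∂_1 are all 1, so H_0 ≅ Z.
  H_1: rank ker ∂_1 − rank ∂_2 = (12 − 5) − 6 = 1, and the invariant factors of ∂_2 are all 1, so H_1 ≅ Z.
  H_2: rank ker ∂_2 − rank ∂_3 = (6 − 6) − 0 = 0, and there is no ∂_3, so H_2 ≅ 0.

H_0 ≅ Z,  H_1 ≅ Z,  H_2 = 0.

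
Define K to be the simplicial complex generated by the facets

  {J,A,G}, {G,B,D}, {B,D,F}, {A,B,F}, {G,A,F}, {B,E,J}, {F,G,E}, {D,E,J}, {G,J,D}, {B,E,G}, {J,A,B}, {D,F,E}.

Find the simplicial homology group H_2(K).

H_2 = 0.

Order the vertices as A < B < D < E < F < G < J. Listing each simplex with vertices in this order, K has dimension 2 with simplices:

  0-simplices (7): A, B, D, E, F, G, J
  1-simplices (18): AB, AF, AG, AJ, BD, BE, BF, BG, BJ, DE, DF, DG, DJ, EF, EG, EJ, FG, GJ
  2-simplices (12): ABF, ABJ, AFG, AGJ, BDF, BDG, BEG, BEJ, DEF, DEJ, DGJ, EFG

giving chain groups C_0 ≅ Z^7, C_1 ≅ Z^18, C_2 ≅ Z^12.

Boundary ∂_1: C_1 → C_0 sends each edge [p,q] (with p < q) to q − p. For instance
  ∂DJ = J − D.
The 7×18 boundary matrix has rank 6 and Smith normal form diag(1,1,1,1,1,1).

∂_2: C_2 → C_1 sends each 2-simplex [p,q,r] to [q,r] − [p,r] + [p,q]. For instance
  ∂DGJ = GJ − DJ + DG,
  ∂AGJ = GJ − AJ + AG.
This gives a 18×12 integer matrix of rank 12; reducing to Smith normal form yields diagonal entries (1,1,1,1,1,1,1,1,1,1,1,2).

Computing H_k = (kernel of ∂_k) / (image of ∂_{k+1}):

  H_2: rank ker ∂_2 − rank ∂_3 = (12 − 12) − 0 = 0, and there is no ∂_3, so H_2 = 0.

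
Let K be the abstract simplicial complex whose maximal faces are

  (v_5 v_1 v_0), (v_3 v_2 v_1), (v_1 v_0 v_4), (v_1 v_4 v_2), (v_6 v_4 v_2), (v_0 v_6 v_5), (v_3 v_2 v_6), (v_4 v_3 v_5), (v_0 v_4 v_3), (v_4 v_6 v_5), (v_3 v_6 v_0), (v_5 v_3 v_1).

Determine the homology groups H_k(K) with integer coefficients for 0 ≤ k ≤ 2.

H_0 = Z,  H_1 = Z_2,  H_2 = 0.

We work with the vertex ordering v_0 < v_1 < v_2 < v_3 < v_4 < v_5 < v_6. The simplices of K, each written with vertices in increasing order, are:

  0-simplices (7): [v_0], [v_1], [v_2], [v_3], [v_4], [v_5], [v_6]
  1-simplices (18): (18 of them)
  2-simplices (12): (12 of them)

so the chain groups are C_0 ≅ Z^7, C_1 ≅ Z^18, C_2 ≅ Z^12.

∂_1: C_1 → C_0 maps an edge to its endpoints' difference, ∂[p,q] = q − p. For instance
  ∂[v_0,v_4] = [v_4] − [v_0].
The resulting 7×18 matrix has rank 6, and its Smith normal form has invariant factors (1,1,1,1,1,1).

∂_2: C_2 → C_1 acts by ∂[p,q,r] = [q,r] − [p,r] + [p,q]. For instance
  ∂[v_1,v_2,v_3] = [v_2,v_3] − [v_1,v_3] + [v_1,v_2],
  ∂[v_1,v_3,v_5] = [v_3,v_5] − [v_1,v_5] + [v_1,v_3].
This gives a 18×12 integer matrix of rank 12; reducing to Smith normal form yields diagonal entries (1,1,1,1,1,1,1,1,1,1,1,2).

Computing H_k = (kernel of ∂_k) / (image of ∂_{k+1}):

  H_0: rank C_0 − rank ∂_1 = 7 − 6 = 1, and the invariant factors of ∂_1 are all 1, so H_0 = Z.
  H_1: rank ker ∂_1 − rank ∂_2 = (18 − 6) − 12 = 0, and ∂_2 has invariant factor 2 > 1, so H_1 = Z_2.
  H_2: rank ker ∂_2 − rank ∂_3 = (12 − 12) − 0 = 0, and there is no ∂_3, so H_2 = 0.

(K is a triangulation of the real projective plane RP^2.)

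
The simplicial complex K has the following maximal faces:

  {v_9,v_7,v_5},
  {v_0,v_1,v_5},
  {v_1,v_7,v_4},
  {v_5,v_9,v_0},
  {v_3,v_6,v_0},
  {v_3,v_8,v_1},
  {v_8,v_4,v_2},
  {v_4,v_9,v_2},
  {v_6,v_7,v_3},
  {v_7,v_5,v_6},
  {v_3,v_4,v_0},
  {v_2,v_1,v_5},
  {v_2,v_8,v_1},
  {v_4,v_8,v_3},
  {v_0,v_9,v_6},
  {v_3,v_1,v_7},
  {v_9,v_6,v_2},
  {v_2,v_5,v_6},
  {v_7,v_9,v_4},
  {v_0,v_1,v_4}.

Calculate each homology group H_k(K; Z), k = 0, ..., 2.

H_0 ≅ Z,  H_1 ≅ Z ⊕ Z_2,  H_2 = 0.

We work with the vertex ordering v_0 < v_1 < v_2 < v_3 < v_4 < v_5 < v_6 < v_7 < v_8 < v_9. The simplices of K, each written with vertices in increasing order, are:

  0-simplices (10): [v_0], [v_1], [v_2], [v_3], [v_4], [v_5], [v_6], [v_7], [v_8], [v_9]
  1-simplices (30): (30 of them)
  2-simplices (20): (20 of them)

so the chain groups are C_0 ≅ Z^10, C_1 ≅ Z^30, C_2 ≅ Z^20.

The boundary map ∂_1: C_1 → C_0 maps an edge to its endpoints' difference, ∂[p,q] = q − p. For instance
  ∂[v_2,v_8] = [v_8] − [v_2].
This gives a 10×30 integer matrix of rank 9; reducing to Smith normal form yields diagonal entries (1,1,1,1,1,1,1,1,1).

∂_2: C_2 → C_1 maps a triangle to the signed sum of its edges. For instance
  ∂[v_5,v_6,v_7] = [v_6,v_7] − [v_5,v_7] + [v_5,v_6],
  ∂[v_3,v_6,v_7] = [v_6,v_7] − [v_3,v_7] + [v_3,v_6].
The 30×20 boundary matrix has rank 20 and Smith normal form diag(1,1,1,1,1,1,1,1,1,1,1,1,1,1,1,1,1,1,1,2).

Reading off H_k = ker ∂_k / im ∂_{k+1}:

  H_0: rank C_0 − rank ∂_1 = 10 − 9 = 1, and the invariant factors of ∂_1 are all 1, so H_0 ≅ Z.
  H_1: rank ker ∂_1 − rank ∂_2 = (30 − 9) − 20 = 1, and ∂_2 has invariant factor 2 > 1, so H_1 ≅ Z ⊕ Z_2.
  H_2: rank ker ∂_2 − rank ∂_3 = (20 − 20) − 0 = 0, and there is no ∂_3, so H_2 ≅ 0.

As a check, the Euler characteristic is 10 − 30 + 20 = 0, which agrees with 1 − 1 + 0 = 0.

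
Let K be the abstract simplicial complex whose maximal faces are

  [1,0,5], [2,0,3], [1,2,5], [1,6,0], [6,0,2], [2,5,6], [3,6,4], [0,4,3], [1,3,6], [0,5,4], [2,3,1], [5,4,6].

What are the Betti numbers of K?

We work with the vertex ordering 0 < 1 < 2 < 3 < 4 < 5 < 6. The simplices of K, each written with vertices in increasing order, are:

  0-simplices (7): [0], [1], [2], [3], [4], [5], [6]
  1-simplices (18): [0,1], [0,2], [0,3], [0,4], [0,5], [0,6], [1,2], [1,3], [1,5], [1,6], [2,3], [2,5], [2,6], [3,4], [3,6], [4,5], [4,6], [5,6]
  2-simplices (12): [0,1,5], [0,1,6], [0,2,3], [0,2,6], [0,3,4], [0,4,5], [1,2,3], [1,2,5], [1,3,6], [2,5,6], [3,4,6], [4,5,6]

Hence C_0 ≅ Z^7, C_1 ≅ Z^18, C_2 ≅ Z^12.

Boundary ∂_1: C_1 → C_0 sends each edge [p,q] (with p < q) to q − p. For instance
  ∂[0,5] = [5] − [0].
The resulting 7×18 matrix has rank 6, and its Smith normal form has invariant factors (1,1,1,1,1,1).

Boundary ∂_2: C_2 → C_1 sends each 2-simplex [p,q,r] to [q,r] − [p,r] + [p,q]. For instance
  ∂[0,4,5] = [4,5] − [0,5] + [0,4],
  ∂[0,3,4] = [3,4] − [0,4] + [0,3].
This gives a 18×12 integer matrix of rank 12; reducing to Smith normal form yields diagonal entries (1,1,1,1,1,1,1,1,1,1,1,2).

Now H_k = ker ∂_k / im ∂_{k+1}, so:

  H_0: rank C_0 − rank ∂_1 = 7 − 6 = 1, and the invariant factors of ∂_1 are all 1, so H_0 ≅ Z.
  H_1: rank ker ∂_1 − rank ∂_2 = (18 − 6) − 12 = 0, and ∂_2 has invariant factor 2 > 1, so H_1 ≅ Z/2Z.
  H_2: rank ker ∂_2 − rank ∂_3 = (12 − 12) − 0 = 0, and there is no ∂_3, so H_2 ≅ 0.

As a check, the Euler characteristic is 7 − 18 + 12 = 1, which agrees with 1 − 0 + 0 = 1.

Hence the Betti numbers are b_0 = 1, b_1 = 0, b_2 = 0.

b_0 = 1, b_1 = 0, b_2 = 0.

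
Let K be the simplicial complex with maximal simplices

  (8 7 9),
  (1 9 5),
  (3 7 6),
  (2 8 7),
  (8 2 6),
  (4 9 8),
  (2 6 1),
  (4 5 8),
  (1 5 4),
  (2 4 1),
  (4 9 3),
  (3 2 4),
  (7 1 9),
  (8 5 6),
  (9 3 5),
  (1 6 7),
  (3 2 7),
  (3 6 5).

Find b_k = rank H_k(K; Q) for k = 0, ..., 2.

Take the total order 1 < 2 < 3 < 4 < 5 < 6 < 7 < 8 < 9 on the vertex set. Then K (dimension 2) consists of the simplices:

  0-simplices (9): [1], [2], [3], [4], [5], [6], [7], [8], [9]
  1-simplices (27): (27 of them)
  2-simplices (18): [1,2,4], [1,2,6], [1,4,5], [1,5,9], [1,6,7], [1,7,9], [2,3,4], [2,3,7], [2,6,8], [2,7,8], [3,4,9], [3,5,6], [3,5,9], [3,6,7], [4,5,8], [4,8,9], [5,6,8], [7,8,9]

so the chain groups are C_0 ≅ Z^9, C_1 ≅ Z^27, C_2 ≅ Z^18.

∂_1: C_1 → C_0 maps an edge to its endpoints' difference, ∂[p,q] = q − p.
The resulting 9×27 matrix has rank 8, and its Smith normal form has invariant factors (1,1,1,1,1,1,1,1).

∂_2: C_2 → C_1 acts by ∂[p,q,r] = [q,r] − [p,r] + [p,q]. For instance
  ∂[3,4,9] = [4,9] − [3,9] + [3,4],
  ∂[1,6,7] = [6,7] − [1,7] + [1,6].
This gives a 27×18 integer matrix of rank 18; reducing to Smith normal form yields diagonal entries (1,1,1,1,1,1,1,1,1,1,1,1,1,1,1,1,1,2).

Computing H_k = (kernel of ∂_k) / (image of ∂_{k+1}):

  H_0: rank C_0 − rank ∂_1 = 9 − 8 = 1, and the invariant factors of ∂_1 are all 1, so H_0 ≅ Z.
  H_1: rank ker ∂_1 − rank ∂_2 = (27 − 8) − 18 = 1, and ∂_2 has invariant factor 2 > 1, so H_1 ≅ Z × Z/2.
  H_2: rank ker ∂_2 − rank ∂_3 = (18 − 18) − 0 = 0, and there is no ∂_3, so H_2 ≅ 0.

Hence the Betti numbers are b_0 = 1, b_1 = 1, b_2 = 0.

b_0 = 1, b_1 = 1, b_2 = 0.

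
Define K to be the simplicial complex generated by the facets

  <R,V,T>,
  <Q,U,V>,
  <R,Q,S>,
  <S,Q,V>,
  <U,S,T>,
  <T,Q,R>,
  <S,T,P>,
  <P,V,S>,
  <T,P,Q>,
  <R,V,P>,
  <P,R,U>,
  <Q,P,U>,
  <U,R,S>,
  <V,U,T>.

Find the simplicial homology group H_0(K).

H_0 ≅ Z.

Take the total order P < Q < R < S < T < U < V on the vertex set. Then K (dimension 2) consists of the simplices:

  0-simplices (7): P, Q, R, S, T, U, V
  1-simplices (21): PQ, PR, PS, PT, PU, PV, QR, QS, QT, QU, QV, RS, RT, RU, RV, ST, SU, SV, TU, TV, UV
  2-simplices (14): PQT, PQU, PRU, PRV, PST, PSV, QRS, QRT, QSV, QUV, RSU, RTV, STU, TUV

Hence C_0 ≅ Z^7, C_1 ≅ Z^21, C_2 ≅ Z^14.

The boundary map ∂_1: C_1 → C_0 maps an edge to its endpoints' difference, ∂[p,q] = q − p. For instance
  ∂SU = U − S.
The 7×21 boundary matrix has rank 6 and Smith normal form diag(1,1,1,1,1,1).

∂_2: C_2 → C_1 maps a triangle to the signed sum of its edges. For instance
  ∂QRS = RS − QS + QR,
  ∂PQU = QU − PU + PQ.
The 21×14 boundary matrix has rank 13 and Smith normal form diag(1,1,1,1,1,1,1,1,1,1,1,1,1).

Reading off H_k = ker ∂_k / im ∂_{k+1}:

  H_0: rank C_0 − rank ∂_1 = 7 − 6 = 1, and the invariant factors of ∂_1 are all 1, so H_0 ≅ Z.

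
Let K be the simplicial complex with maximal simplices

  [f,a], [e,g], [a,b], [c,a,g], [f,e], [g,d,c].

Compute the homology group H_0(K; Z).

H_0 ≅ Z.

Fix the vertex order a < b < c < d < e < f < g and write every simplex with vertices in increasing order. Then dim K = 2 and the simplices of K are:

  0-simplices (7): a, b, c, d, e, f, g
  1-simplices (9): ab, ac, af, ag, cd, cg, dg, ef, eg
  2-simplices (2): acg, cdg

so the chain groups are C_0 ≅ Z^7, C_1 ≅ Z^9, C_2 ≅ Z^2.

∂_1: C_1 → C_0 is given by ∂[p,q] = [q] − [p].
As a 7×9 matrix over Z this has rank 6, with invariant factors (1,1,1,1,1,1).

The boundary map ∂_2: C_2 → C_1 sends each 2-simplex [p,q,r] to [q,r] − [p,r] + [p,q]. For instance
  ∂acg = cg − ag + ac,
  ∂cdg = dg − cg + cd.
The resulting 9×2 matrix has rank 2, and its Smith normal form has invariant factors (1,1).

From H_k ≅ ker(∂_k) / im(∂_{k+1}) we obtain:

  H_0: rank C_0 − rank ∂_1 = 7 − 6 = 1, and the invariant factors of ∂_1 are all 1, so H_0 = Z.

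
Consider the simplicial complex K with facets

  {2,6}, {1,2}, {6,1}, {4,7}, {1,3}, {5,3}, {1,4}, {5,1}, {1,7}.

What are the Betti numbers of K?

K has 7 vertices, 9 edges.
rank ∂_0 = 0, rank ∂_1 = 6 ⇒ b_0 = 7 − 0 − 6 = 1; all invariant factors of ∂_1 are 1 so no torsion. So H_0 ≅ Z.
rank ∂_1 = 6, rank ∂_2 = 0 ⇒ b_1 = 9 − 6 − 0 = 3. So H_1 ≅ Z^3.

b_0 = 1, b_1 = 3.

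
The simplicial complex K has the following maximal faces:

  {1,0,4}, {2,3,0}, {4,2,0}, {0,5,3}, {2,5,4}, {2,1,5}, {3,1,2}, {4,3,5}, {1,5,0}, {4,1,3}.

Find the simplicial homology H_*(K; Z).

Order the vertices as 0 < 1 < 2 < 3 < 4 < 5. Listing each simplex with vertices in this order, K has dimension 2 with simplices:

  0-simplices (6): [0], [1], [2], [3], [4], [5]
  1-simplices (15): [0,1], [0,2], [0,3], [0,4], [0,5], [1,2], [1,3], [1,4], [1,5], [2,3], [2,4], [2,5], [3,4], [3,5], [4,5]
  2-simplices (10): [0,1,4], [0,1,5], [0,2,3], [0,2,4], [0,3,5], [1,2,3], [1,2,5], [1,3,4], [2,4,5], [3,4,5]

so the chain groups are C_0 ≅ Z^6, C_1 ≅ Z^15, C_2 ≅ Z^10.

∂_1: C_1 → C_0 sends each edge [p,q] (with p < q) to q − p.
This gives a 6×15 integer matrix of rank 5; reducing to Smith normal form yields diagonal entries (1,1,1,1,1).

Boundary ∂_2: C_2 → C_1 maps a triangle to the signed sum of its edges. For instance
  ∂[2,4,5] = [4,5] − [2,5] + [2,4],
  ∂[0,2,4] = [2,4] − [0,4] + [0,2].
As a 15×10 matrix over Z this has rank 10, with invariant factors (1,1,1,1,1,1,1,1,1,2).

Now H_k = ker ∂_k / im ∂_{k+1}, so:

  H_0: rank C_0 − rank ∂_1 = 6 − 5 = 1, and the invariant factors of ∂_1 are all 1, so H_0 ≅ Z.
  H_1: rank ker ∂_1 − rank ∂_2 = (15 − 5) − 10 = 0, and ∂_2 has invariant factor 2 > 1, so H_1 ≅ Z/2.
  H_2: rank ker ∂_2 − rank ∂_3 = (10 − 10) − 0 = 0, and there is no ∂_3, so H_2 ≅ 0.

H_0 = Z,  H_1 = Z/2,  H_2 = 0.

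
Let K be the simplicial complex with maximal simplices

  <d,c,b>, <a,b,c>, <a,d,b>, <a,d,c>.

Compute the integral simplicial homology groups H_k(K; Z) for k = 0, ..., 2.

Order the vertices as a < b < c < d. Listing each simplex with vertices in this order, K has dimension 2 with simplices:

  0-simplices (4): a, b, c, d
  1-simplices (6): ab, ac, ad, bc, bd, cd
  2-simplices (4): abc, abd, acd, bcd

so the chain groups are C_0 ≅ Z^4, C_1 ≅ Z^6, C_2 ≅ Z^4.

The boundary map ∂_1: C_1 → C_0 maps an edge to its endpoints' difference, ∂[p,q] = q − p.
As a 4×6 matrix over Z this has rank 3, with invariant factors (1,1,1).

The boundary map ∂_2: C_2 → C_1 acts by ∂[p,q,r] = [q,r] − [p,r] + [p,q]. For instance
  ∂abc = bc − ac + ab,
  ∂bcd = cd − bd + bc.
The resulting 6×4 matrix has rank 3, and its Smith normal form has invariant factors (1,1,1).

From H_k ≅ ker(∂_k) / im(∂_{k+1}) we obtain:

  H_0: rank C_0 − rank ∂_1 = 4 − 3 = 1, and the invariant factors of ∂_1 are all 1, so H_0 = Z.
  H_1: rank ker ∂_1 − rank ∂_2 = (6 − 3) − 3 = 0, and the invariant factors of ∂_2 are all 1, so H_1 = 0.
  H_2: rank ker ∂_2 − rank ∂_3 = (4 − 3) − 0 = 1, and there is no ∂_3, so H_2 = Z.

H_0 = Z,  H_1 = 0,  H_2 = Z.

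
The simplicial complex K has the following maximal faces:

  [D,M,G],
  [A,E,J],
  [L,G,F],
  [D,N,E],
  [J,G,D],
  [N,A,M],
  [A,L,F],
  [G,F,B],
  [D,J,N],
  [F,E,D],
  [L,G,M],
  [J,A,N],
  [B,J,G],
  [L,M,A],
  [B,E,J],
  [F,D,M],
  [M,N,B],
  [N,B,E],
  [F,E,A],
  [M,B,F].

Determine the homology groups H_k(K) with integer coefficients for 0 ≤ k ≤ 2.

H_0 = Z,  H_1 = Z ⊕ Z/2,  H_2 = 0.

K has 10 vertices, 30 edges, 20 triangles.
rank ∂_0 = 0, rank ∂_1 = 9 ⇒ b_0 = 10 − 0 − 9 = 1; all invariant factors of ∂_1 are 1 so no torsion. So H_0 = Z.
rank ∂_1 = 9, rank ∂_2 = 20 ⇒ b_1 = 30 − 9 − 20 = 1; ∂_2 has invariant factor(s) [2] giving torsion. So H_1 = Z ⊕ Z/2.
rank ∂_2 = 20, rank ∂_3 = 0 ⇒ b_2 = 20 − 20 − 0 = 0. So H_2 = 0.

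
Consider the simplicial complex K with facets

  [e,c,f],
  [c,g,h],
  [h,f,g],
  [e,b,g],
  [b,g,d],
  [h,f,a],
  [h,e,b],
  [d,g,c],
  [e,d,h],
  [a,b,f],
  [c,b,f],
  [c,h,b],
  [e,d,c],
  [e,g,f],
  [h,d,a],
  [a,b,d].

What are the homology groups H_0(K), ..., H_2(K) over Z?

Order the vertices as a < b < c < d < e < f < g < h. Listing each simplex with vertices in this order, K has dimension 2 with simplices:

  0-simplices (8): a, b, c, d, e, f, g, h
  1-simplices (24): ab, ad, af, ah, bc, bd, be, bf, bg, bh, cd, ce, cf, cg, ch, de, dg, dh, ef, eg, eh, fg, fh, gh
  2-simplices (16): abd, abf, adh, afh, bcf, bch, bdg, beg, beh, cde, cdg, cef, cgh, deh, efg, fgh

so the chain groups are C_0 ≅ Z^8, C_1 ≅ Z^24, C_2 ≅ Z^16.

∂_1: C_1 → C_0 is given by ∂[p,q] = [q] − [p].
The 8×24 boundary matrix has rank 7 and Smith normal form diag(1,1,1,1,1,1,1).

∂_2: C_2 → C_1 acts by ∂[p,q,r] = [q,r] − [p,r] + [p,q]. For instance
  ∂cgh = gh − ch + cg,
  ∂abf = bf − af + ab.
This gives a 24×16 integer matrix of rank 15; reducing to Smith normal form yields diagonal entries (1,1,1,1,1,1,1,1,1,1,1,1,1,1,1).

Now H_k = ker ∂_k / im ∂_{k+1}, so:

  H_0: rank C_0 − rank ∂_1 = 8 − 7 = 1, and the invariant factors of ∂_1 are all 1, so H_0 ≅ Z.
  H_1: rank ker ∂_1 − rank ∂_2 = (24 − 7) − 15 = 2, and the invariant factors of ∂_2 are all 1, so H_1 ≅ Z^2.
  H_2: rank ker ∂_2 − rank ∂_3 = (16 − 15) − 0 = 1, and there is no ∂_3, so H_2 ≅ Z.

H_0 = Z,  H_1 = Z^2,  H_2 = Z.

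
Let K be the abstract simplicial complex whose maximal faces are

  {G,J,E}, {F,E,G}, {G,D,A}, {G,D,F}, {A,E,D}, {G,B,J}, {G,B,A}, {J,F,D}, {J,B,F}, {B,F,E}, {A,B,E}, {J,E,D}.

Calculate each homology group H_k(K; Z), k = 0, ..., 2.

H_0 = Z,  H_1 = Z/2Z,  H_2 = 0.

Fix the vertex order A < B < D < E < F < G < J and write every simplex with vertices in increasing order. Then dim K = 2 and the simplices of K are:

  0-simplices (7): A, B, D, E, F, G, J
  1-simplices (18): AB, AD, AE, AG, BE, BF, BG, BJ, DE, DF, DG, DJ, EF, EG, EJ, FG, FJ, GJ
  2-simplices (12): ABE, ABG, ADE, ADG, BEF, BFJ, BGJ, DEJ, DFG, DFJ, EFG, EGJ

Hence C_0 ≅ Z^7, C_1 ≅ Z^18, C_2 ≅ Z^12.

∂_1: C_1 → C_0 maps an edge to its endpoints' difference, ∂[p,q] = q − p.
The 7×18 boundary matrix has rank 6 and Smith normal form diag(1,1,1,1,1,1).

The boundary map ∂_2: C_2 → C_1 sends each 2-simplex [p,q,r] to [q,r] − [p,r] + [p,q]. For instance
  ∂ABE = BE − AE + AB,
  ∂EFG = FG − EG + EF.
This gives a 18×12 integer matrix of rank 12; reducing to Smith normal form yields diagonal entries (1,1,1,1,1,1,1,1,1,1,1,2).

Reading off H_k = ker ∂_k / im ∂_{k+1}:

  H_0: rank C_0 − rank ∂_1 = 7 − 6 = 1, and the invariant factors of ∂_1 are all 1, so H_0 = Z.
  H_1: rank ker ∂_1 − rank ∂_2 = (18 − 6) − 12 = 0, and ∂_2 has invariant factor 2 > 1, so H_1 = Z/2Z.
  H_2: rank ker ∂_2 − rank ∂_3 = (12 − 12) − 0 = 0, and there is no ∂_3, so H_2 = 0.

(K is a triangulation of the real projective plane RP^2.)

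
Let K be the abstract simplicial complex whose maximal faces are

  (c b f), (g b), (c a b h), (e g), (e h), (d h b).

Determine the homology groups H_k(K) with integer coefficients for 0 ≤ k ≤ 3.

H_0 ≅ Z,  H_1 ≅ Z,  H_2 = 0,  H_3 = 0.

K has 8 vertices, 13 edges, 6 triangles, 1 3-simplex.
rank ∂_0 = 0, rank ∂_1 = 7 ⇒ b_0 = 8 − 0 − 7 = 1; all invariant factors of ∂_1 are 1 so no torsion. So H_0 = Z.
rank ∂_1 = 7, rank ∂_2 = 5 ⇒ b_1 = 13 − 7 − 5 = 1; all invariant factors of ∂_2 are 1 so no torsion. So H_1 = Z.
rank ∂_2 = 5, rank ∂_3 = 1 ⇒ b_2 = 6 − 5 − 1 = 0; all invariant factors of ∂_3 are 1 so no torsion. So H_2 = 0.
rank ∂_3 = 1, rank ∂_4 = 0 ⇒ b_3 = 1 − 1 − 0 = 0. So H_3 = 0.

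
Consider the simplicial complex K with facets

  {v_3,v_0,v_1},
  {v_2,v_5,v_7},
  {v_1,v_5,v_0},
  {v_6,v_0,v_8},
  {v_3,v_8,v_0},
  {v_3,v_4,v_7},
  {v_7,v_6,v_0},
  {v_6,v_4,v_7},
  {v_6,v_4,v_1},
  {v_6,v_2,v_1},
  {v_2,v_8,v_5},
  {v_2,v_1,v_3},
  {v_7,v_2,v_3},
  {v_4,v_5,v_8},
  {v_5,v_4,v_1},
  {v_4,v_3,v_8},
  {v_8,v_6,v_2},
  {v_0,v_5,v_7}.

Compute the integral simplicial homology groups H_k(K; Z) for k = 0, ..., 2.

H_0 ≅ Z,  H_1 ≅ Z^2,  H_2 ≅ Z.

Fix the vertex order v_0 < v_1 < v_2 < v_3 < v_4 < v_5 < v_6 < v_7 < v_8 and write every simplex with vertices in increasing order. Then dim K = 2 and the simplices of K are:

  0-simplices (9): [v_0], [v_1], [v_2], [v_3], [v_4], [v_5], [v_6], [v_7], [v_8]
  1-simplices (27): (27 of them)
  2-simplices (18): (18 of them)

giving chain groups C_0 ≅ Z^9, C_1 ≅ Z^27, C_2 ≅ Z^18.

Boundary ∂_1: C_1 → C_0 sends each edge [p,q] (with p < q) to q − p.
The resulting 9×27 matrix has rank 8, and its Smith normal form has invariant factors (1,1,1,1,1,1,1,1).

The boundary map ∂_2: C_2 → C_1 acts by ∂[p,q,r] = [q,r] − [p,r] + [p,q]. For instance
  ∂[v_2,v_5,v_8] = [v_5,v_8] − [v_2,v_8] + [v_2,v_5],
  ∂[v_1,v_2,v_6] = [v_2,v_6] − [v_1,v_6] + [v_1,v_2].
The 27×18 boundary matrix has rank 17 and Smith normal form diag(1,1,1,1,1,1,1,1,1,1,1,1,1,1,1,1,1).

Reading off H_k = ker ∂_k / im ∂_{k+1}:

  H_0: rank C_0 − rank ∂_1 = 9 − 8 = 1, and the invariant factors of ∂_1 are all 1, so H_0 = Z.
  H_1: rank ker ∂_1 − rank ∂_2 = (27 − 8) − 17 = 2, and the invariant factors of ∂_2 are all 1, so H_1 = Z^2.
  H_2: rank ker ∂_2 − rank ∂_3 = (18 − 17) − 0 = 1, and there is no ∂_3, so H_2 = Z.

As a check, the Euler characteristic is 9 − 27 + 18 = 0, which agrees with 1 − 2 + 1 = 0.
(K is a triangulation of the torus T^2.)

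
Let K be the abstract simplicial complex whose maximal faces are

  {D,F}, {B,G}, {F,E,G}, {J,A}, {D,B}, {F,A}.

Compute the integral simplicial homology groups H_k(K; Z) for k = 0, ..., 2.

Fix the vertex order A < B < D < E < F < G < J and write every simplex with vertices in increasing order. Then dim K = 2 and the simplices of K are:

  0-simplices (7): A, B, D, E, F, G, J
  1-simplices (8): AF, AJ, BD, BG, DF, EF, EG, FG
  2-simplices (1): EFG

so the chain groups are C_0 ≅ Z^7, C_1 ≅ Z^8, C_2 ≅ Z^1.

∂_1: C_1 → C_0 sends each edge [p,q] (with p < q) to q − p.
The 7×8 boundary matrix has rank 6 and Smith normal form diag(1,1,1,1,1,1).

∂_2: C_2 → C_1 sends each 2-simplex [p,q,r] to [q,r] − [p,r] + [p,q]. For instance
  ∂EFG = FG − EG + EF.
The resulting 8×1 matrix has rank 1, and its Smith normal form has invariant factors (1).

Now H_k = ker ∂_k / im ∂_{k+1}, so:

  H_0: rank C_0 − rank ∂_1 = 7 − 6 = 1, and the invariant factors of ∂_1 are all 1, so H_0 = Z.
  H_1: rank ker ∂_1 − rank ∂_2 = (8 − 6) − 1 = 1, and the invariant factors of ∂_2 are all 1, so H_1 = Z.
  H_2: rank ker ∂_2 − rank ∂_3 = (1 − 1) − 0 = 0, and there is no ∂_3, so H_2 = 0.

H_0 ≅ Z,  H_1 ≅ Z,  H_2 = 0.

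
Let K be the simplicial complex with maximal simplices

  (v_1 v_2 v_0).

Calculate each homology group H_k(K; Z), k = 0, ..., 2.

Fix the vertex order v_0 < v_1 < v_2 and write every simplex with vertices in increasing order. Then dim K = 2 and the simplices of K are:

  0-simplices (3): [v_0], [v_1], [v_2]
  1-simplices (3): [v_0,v_1], [v_0,v_2], [v_1,v_2]
  2-simplices (1): [v_0,v_1,v_2]

Hence C_0 ≅ Z^3, C_1 ≅ Z^3, C_2 ≅ Z^1.

Boundary ∂_1: C_1 → C_0 is given by ∂[p,q] = [q] − [p].
The 3×3 boundary matrix has rank 2 and Smith normal form diag(1,1).

Boundary ∂_2: C_2 → C_1 acts by ∂[p,q,r] = [q,r] − [p,r] + [p,q]. For instance
  ∂[v_0,v_1,v_2] = [v_1,v_2] − [v_0,v_2] + [v_0,v_1].
The resulting 3×1 matrix has rank 1, and its Smith normal form has invariant factors (1).

From H_k ≅ ker(∂_k) / im(∂_{k+1}) we obtain:

  H_0: rank C_0 − rank ∂_1 = 3 − 2 = 1, and the invariant factors of ∂_1 are all 1, so H_0 = Z.
  H_1: rank ker ∂_1 − rank ∂_2 = (3 − 2) − 1 = 0, and the invariant factors of ∂_2 are all 1, so H_1 = 0.
  H_2: rank ker ∂_2 − rank ∂_3 = (1 − 1) − 0 = 0, and there is no ∂_3, so H_2 = 0.

(K is a triangulation of the 2-simplex.)

H_0 ≅ Z,  H_1 = 0,  H_2 = 0.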